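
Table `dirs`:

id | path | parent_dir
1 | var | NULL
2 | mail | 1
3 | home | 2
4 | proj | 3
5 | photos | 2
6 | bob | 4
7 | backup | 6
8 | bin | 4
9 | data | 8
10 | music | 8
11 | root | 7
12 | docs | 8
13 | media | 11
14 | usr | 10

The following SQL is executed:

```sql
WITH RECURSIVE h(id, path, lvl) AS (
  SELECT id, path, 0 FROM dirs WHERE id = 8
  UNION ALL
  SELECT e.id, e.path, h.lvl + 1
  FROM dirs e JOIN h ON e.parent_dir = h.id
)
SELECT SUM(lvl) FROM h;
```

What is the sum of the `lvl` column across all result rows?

Base: id=8 (bin) at lvl 0.
Iteration 1: rows with parent_dir in {8} -> data (id 9, lvl 1), music (id 10, lvl 1), docs (id 12, lvl 1).
Iteration 2: rows with parent_dir in {9,10,12} -> usr (id 14, lvl 2).
Iteration 3: no rows with parent_dir in {14}; recursion stops.
SUM(lvl) = 0 + 1 + 1 + 1 + 2 = 5.

5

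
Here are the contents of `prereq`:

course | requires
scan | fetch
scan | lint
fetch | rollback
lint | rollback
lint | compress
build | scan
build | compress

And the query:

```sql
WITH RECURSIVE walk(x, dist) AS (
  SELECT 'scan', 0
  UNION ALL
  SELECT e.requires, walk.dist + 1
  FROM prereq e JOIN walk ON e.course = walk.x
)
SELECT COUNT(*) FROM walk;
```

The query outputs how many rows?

6

Base: (scan, dist=0).
Iteration 1: edges from {scan} -> (fetch, dist=1), (lint, dist=1).
Iteration 2: edges from {fetch,lint} -> (compress, dist=2), (rollback, dist=2) x2. [UNION ALL keeps all 3 new rows, including repeats]
Iteration 3: no outgoing edges from {compress,rollback}; recursion stops.
Total rows emitted: 6.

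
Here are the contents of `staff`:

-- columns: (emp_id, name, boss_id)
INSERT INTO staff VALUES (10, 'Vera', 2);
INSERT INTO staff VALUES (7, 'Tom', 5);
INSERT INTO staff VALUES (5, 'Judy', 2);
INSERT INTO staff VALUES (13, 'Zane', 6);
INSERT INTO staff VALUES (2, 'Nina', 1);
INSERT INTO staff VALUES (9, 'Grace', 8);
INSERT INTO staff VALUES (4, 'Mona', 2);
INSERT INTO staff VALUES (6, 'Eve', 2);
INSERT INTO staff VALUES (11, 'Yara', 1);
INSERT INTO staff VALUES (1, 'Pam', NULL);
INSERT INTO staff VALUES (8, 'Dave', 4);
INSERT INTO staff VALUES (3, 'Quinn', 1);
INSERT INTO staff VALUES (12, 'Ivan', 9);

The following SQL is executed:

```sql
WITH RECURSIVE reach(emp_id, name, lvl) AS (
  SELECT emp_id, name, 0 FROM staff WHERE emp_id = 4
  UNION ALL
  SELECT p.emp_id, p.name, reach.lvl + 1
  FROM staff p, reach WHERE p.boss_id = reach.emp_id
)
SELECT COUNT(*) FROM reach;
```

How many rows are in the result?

Base: emp_id=4 (Mona) at lvl 0.
Iteration 1: rows with boss_id in {4} -> Dave (id 8, lvl 1).
Iteration 2: rows with boss_id in {8} -> Grace (id 9, lvl 2).
Iteration 3: rows with boss_id in {9} -> Ivan (id 12, lvl 3).
Iteration 4: no rows with boss_id in {12}; recursion stops.
Total rows emitted: 4.

4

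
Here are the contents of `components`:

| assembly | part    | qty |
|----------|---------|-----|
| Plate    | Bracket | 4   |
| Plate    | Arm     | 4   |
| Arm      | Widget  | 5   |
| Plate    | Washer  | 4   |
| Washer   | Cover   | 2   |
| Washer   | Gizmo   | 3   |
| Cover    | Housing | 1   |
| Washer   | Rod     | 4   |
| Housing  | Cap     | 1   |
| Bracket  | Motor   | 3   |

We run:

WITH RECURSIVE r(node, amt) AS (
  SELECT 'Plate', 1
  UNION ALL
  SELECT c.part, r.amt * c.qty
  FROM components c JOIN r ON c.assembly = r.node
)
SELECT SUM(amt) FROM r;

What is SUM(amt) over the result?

Base: (Plate, amt=1).
Iteration 1: components of {Plate} -> Arm = 1*4 = 4, Bracket = 1*4 = 4, Washer = 1*4 = 4.
Iteration 2: components of {Arm,Bracket,Washer} -> Cover = 4*2 = 8, Gizmo = 4*3 = 12, Motor = 4*3 = 12, Rod = 4*4 = 16, Widget = 4*5 = 20.
Iteration 3: components of {Cover,Gizmo,Motor,Rod,Widget} -> Housing = 8*1 = 8.
Iteration 4: components of {Housing} -> Cap = 8*1 = 8.
Iteration 5: no further components; recursion stops.
SUM(amt) = 1 + 4 + 4 + 4 + 12 + 20 + 8 + 12 + 16 + 8 + 8 = 97.

97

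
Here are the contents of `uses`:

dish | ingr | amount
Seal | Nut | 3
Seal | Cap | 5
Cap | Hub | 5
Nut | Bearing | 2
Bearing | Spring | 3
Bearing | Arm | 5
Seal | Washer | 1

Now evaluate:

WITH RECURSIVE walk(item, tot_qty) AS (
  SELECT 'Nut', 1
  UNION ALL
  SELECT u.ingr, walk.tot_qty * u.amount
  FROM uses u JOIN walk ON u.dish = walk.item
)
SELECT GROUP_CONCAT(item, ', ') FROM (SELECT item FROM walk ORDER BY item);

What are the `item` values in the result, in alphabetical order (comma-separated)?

Arm, Bearing, Nut, Spring

Base: (Nut, tot_qty=1).
Iteration 1: components of {Nut} -> Bearing = 1*2 = 2.
Iteration 2: components of {Bearing} -> Arm = 2*5 = 10, Spring = 2*3 = 6.
Iteration 3: no further components; recursion stops.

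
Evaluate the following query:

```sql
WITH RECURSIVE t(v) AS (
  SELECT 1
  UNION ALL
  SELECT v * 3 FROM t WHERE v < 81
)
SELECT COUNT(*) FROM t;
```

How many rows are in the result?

5

Base: v=1.
Iteration 1: 1 < 81 holds -> v = 1 * 3 = 3.
Iteration 2: 3 < 81 holds -> v = 3 * 3 = 9.
Iteration 3: 9 < 81 holds -> v = 9 * 3 = 27.
Iteration 4: 27 < 81 holds -> v = 27 * 3 = 81.
Iteration 5: 81 < 81 fails; recursion stops.
Total rows emitted: 5.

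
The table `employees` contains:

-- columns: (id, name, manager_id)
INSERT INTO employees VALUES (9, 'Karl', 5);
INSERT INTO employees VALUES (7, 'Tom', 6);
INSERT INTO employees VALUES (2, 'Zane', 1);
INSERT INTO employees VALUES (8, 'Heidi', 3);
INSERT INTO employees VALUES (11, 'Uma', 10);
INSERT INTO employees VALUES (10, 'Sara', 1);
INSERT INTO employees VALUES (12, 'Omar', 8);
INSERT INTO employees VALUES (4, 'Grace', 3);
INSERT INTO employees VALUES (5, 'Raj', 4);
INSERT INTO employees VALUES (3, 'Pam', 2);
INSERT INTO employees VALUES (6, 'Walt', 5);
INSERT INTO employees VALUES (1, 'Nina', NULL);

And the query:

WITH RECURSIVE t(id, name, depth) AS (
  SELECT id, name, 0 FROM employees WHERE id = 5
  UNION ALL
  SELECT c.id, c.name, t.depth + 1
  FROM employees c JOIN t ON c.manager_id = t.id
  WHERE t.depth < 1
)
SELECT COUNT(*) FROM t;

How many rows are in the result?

Base: id=5 (Raj) at depth 0.
Iteration 1: rows with manager_id in {5} -> Walt (id 6, depth 1), Karl (id 9, depth 1).
Iteration 2: depth < 1 fails for all current rows; recursion stops.
Total rows emitted: 3.

3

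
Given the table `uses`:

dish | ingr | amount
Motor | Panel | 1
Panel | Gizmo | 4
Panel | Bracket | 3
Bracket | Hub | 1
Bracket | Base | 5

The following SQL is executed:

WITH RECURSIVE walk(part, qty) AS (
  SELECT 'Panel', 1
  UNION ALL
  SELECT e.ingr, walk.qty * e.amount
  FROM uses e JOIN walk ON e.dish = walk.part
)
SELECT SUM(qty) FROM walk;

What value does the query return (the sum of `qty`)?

26

Base: (Panel, qty=1).
Iteration 1: components of {Panel} -> Bracket = 1*3 = 3, Gizmo = 1*4 = 4.
Iteration 2: components of {Bracket,Gizmo} -> Base = 3*5 = 15, Hub = 3*1 = 3.
Iteration 3: no further components; recursion stops.
SUM(qty) = 1 + 4 + 3 + 3 + 15 = 26.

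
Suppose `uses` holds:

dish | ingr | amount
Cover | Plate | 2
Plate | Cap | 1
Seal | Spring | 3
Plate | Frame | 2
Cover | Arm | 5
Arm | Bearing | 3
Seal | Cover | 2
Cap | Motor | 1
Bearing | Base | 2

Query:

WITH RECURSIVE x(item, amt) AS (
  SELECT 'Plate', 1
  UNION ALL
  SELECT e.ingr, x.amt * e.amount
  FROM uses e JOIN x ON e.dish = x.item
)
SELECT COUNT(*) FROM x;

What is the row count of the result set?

4

Base: (Plate, amt=1).
Iteration 1: components of {Plate} -> Cap = 1*1 = 1, Frame = 1*2 = 2.
Iteration 2: components of {Cap,Frame} -> Motor = 1*1 = 1.
Iteration 3: no further components; recursion stops.
Total rows emitted: 4.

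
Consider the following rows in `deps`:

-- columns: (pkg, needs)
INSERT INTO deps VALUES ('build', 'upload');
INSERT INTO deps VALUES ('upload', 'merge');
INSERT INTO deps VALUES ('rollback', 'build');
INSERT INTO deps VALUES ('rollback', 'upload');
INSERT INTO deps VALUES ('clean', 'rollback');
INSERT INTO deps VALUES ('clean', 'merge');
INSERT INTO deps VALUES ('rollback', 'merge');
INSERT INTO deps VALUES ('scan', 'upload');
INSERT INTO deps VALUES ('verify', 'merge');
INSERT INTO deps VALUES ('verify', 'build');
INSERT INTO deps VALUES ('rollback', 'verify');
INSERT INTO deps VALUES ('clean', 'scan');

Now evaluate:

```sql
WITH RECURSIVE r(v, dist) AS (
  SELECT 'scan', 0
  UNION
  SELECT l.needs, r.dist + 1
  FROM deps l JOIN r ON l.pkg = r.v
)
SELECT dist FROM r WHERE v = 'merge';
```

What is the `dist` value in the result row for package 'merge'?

Base: (scan, dist=0).
Iteration 1: edges from {scan} -> (upload, dist=1).
Iteration 2: edges from {upload} -> (merge, dist=2).
Iteration 3: no outgoing edges from {merge}; recursion stops.

2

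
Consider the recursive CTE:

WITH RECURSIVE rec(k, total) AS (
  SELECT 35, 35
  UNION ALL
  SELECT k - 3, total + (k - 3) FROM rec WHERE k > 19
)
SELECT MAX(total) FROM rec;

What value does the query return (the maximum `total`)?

Base: k=35, total=35.
Iteration 1: 35 > 19 holds -> k = 35 - 3 = 32, total = 35 + 32 = 67.
Iteration 2: 32 > 19 holds -> k = 32 - 3 = 29, total = 67 + 29 = 96.
Iteration 3: 29 > 19 holds -> k = 29 - 3 = 26, total = 96 + 26 = 122.
Iteration 4: 26 > 19 holds -> k = 26 - 3 = 23, total = 122 + 23 = 145.
Iteration 5: 23 > 19 holds -> k = 23 - 3 = 20, total = 145 + 20 = 165.
Iteration 6: 20 > 19 holds -> k = 20 - 3 = 17, total = 165 + 17 = 182.
Iteration 7: 17 > 19 fails; recursion stops.
total values: 35, 67, 96, 122, 145, 165, 182; the maximum is 182.

182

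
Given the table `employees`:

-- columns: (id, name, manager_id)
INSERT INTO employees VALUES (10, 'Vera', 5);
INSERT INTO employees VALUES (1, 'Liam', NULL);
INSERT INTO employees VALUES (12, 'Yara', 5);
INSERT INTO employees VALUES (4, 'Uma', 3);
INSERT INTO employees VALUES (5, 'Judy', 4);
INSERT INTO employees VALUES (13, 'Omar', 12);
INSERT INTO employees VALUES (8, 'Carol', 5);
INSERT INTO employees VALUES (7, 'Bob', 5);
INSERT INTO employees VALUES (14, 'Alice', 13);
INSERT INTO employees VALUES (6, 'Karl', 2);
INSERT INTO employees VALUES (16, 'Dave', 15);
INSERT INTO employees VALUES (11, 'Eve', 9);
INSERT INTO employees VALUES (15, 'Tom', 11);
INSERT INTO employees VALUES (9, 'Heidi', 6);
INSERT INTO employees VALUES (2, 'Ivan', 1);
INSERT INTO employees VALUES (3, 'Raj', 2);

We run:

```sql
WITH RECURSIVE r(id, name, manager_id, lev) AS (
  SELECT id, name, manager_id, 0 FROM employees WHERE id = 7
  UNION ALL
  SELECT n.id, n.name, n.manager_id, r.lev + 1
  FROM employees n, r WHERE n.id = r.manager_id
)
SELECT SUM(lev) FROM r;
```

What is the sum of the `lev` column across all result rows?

15

Base: id=7 (Bob), manager_id=5, lev 0.
Iteration 1: join on id=5 -> Judy (id 5, manager_id=4, lev 1).
Iteration 2: join on id=4 -> Uma (id 4, manager_id=3, lev 2).
Iteration 3: join on id=3 -> Raj (id 3, manager_id=2, lev 3).
Iteration 4: join on id=2 -> Ivan (id 2, manager_id=1, lev 4).
Iteration 5: join on id=1 -> Liam (id 1, manager_id=NULL, lev 5).
Iteration 6: manager_id is NULL; no match; recursion stops.
SUM(lev) = 0 + 1 + 2 + 3 + 4 + 5 = 15.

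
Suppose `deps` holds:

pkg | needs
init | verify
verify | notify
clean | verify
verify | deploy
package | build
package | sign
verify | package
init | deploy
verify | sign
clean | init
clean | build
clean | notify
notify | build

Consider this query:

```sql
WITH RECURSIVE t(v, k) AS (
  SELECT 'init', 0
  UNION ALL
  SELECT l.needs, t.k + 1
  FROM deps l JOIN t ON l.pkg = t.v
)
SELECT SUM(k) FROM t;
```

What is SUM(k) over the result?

Base: (init, k=0).
Iteration 1: edges from {init} -> (deploy, k=1), (verify, k=1).
Iteration 2: edges from {deploy,verify} -> (deploy, k=2), (notify, k=2), (package, k=2), (sign, k=2).
Iteration 3: edges from {deploy,notify,package,sign} -> (build, k=3) x2, (sign, k=3). [UNION ALL keeps all 3 new rows, including repeats]
Iteration 4: no outgoing edges from {build,sign}; recursion stops.
SUM(k) = 0 + 1 + 1 + 2 + 2 + 2 + 2 + 3 + 3 + 3 = 19.

19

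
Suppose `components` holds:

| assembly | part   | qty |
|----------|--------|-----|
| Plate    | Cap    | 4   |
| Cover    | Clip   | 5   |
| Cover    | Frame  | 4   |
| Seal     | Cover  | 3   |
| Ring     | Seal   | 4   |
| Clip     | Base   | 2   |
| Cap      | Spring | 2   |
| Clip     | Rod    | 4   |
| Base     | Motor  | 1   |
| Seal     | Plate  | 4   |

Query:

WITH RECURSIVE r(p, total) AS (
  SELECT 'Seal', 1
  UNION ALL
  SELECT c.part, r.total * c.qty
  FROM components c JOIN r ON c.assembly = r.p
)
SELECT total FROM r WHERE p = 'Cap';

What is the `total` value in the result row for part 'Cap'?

Base: (Seal, total=1).
Iteration 1: components of {Seal} -> Cover = 1*3 = 3, Plate = 1*4 = 4.
Iteration 2: components of {Cover,Plate} -> Cap = 4*4 = 16, Clip = 3*5 = 15, Frame = 3*4 = 12.
Iteration 3: components of {Cap,Clip,Frame} -> Base = 15*2 = 30, Rod = 15*4 = 60, Spring = 16*2 = 32.
Iteration 4: components of {Base,Rod,Spring} -> Motor = 30*1 = 30.
Iteration 5: no further components; recursion stops.

16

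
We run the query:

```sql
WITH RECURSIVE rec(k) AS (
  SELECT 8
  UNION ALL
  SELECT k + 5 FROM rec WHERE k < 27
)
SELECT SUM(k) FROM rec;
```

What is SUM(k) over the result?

90

Base: k=8.
Iteration 1: 8 < 27 holds -> k = 8 + 5 = 13.
Iteration 2: 13 < 27 holds -> k = 13 + 5 = 18.
Iteration 3: 18 < 27 holds -> k = 18 + 5 = 23.
Iteration 4: 23 < 27 holds -> k = 23 + 5 = 28.
Iteration 5: 28 < 27 fails; recursion stops.
SUM(k) = 8 + 13 + 18 + 23 + 28 = 90.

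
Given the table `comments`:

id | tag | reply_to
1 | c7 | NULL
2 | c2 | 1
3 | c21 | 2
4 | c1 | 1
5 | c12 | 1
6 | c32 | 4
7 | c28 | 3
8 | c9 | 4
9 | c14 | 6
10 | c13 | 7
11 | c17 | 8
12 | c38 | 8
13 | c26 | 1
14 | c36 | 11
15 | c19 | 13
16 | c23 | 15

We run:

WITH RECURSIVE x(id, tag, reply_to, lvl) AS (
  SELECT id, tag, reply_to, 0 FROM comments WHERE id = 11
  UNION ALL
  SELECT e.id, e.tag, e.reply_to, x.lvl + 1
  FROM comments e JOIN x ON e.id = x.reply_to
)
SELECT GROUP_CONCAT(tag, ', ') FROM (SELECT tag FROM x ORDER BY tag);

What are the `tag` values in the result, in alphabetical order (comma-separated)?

c1, c17, c7, c9

Base: id=11 (c17), reply_to=8, lvl 0.
Iteration 1: join on id=8 -> c9 (id 8, reply_to=4, lvl 1).
Iteration 2: join on id=4 -> c1 (id 4, reply_to=1, lvl 2).
Iteration 3: join on id=1 -> c7 (id 1, reply_to=NULL, lvl 3).
Iteration 4: reply_to is NULL; no match; recursion stops.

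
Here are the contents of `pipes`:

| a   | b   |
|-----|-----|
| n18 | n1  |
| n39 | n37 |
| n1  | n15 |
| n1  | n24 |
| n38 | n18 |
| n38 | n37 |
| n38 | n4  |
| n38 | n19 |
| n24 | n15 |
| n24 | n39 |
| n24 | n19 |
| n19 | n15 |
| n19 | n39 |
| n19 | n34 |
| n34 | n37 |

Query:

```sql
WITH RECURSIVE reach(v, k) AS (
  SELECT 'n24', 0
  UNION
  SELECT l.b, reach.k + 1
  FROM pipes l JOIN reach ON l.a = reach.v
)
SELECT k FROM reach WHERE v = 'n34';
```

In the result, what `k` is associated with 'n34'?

Base: (n24, k=0).
Iteration 1: edges from {n24} -> (n15, k=1), (n19, k=1), (n39, k=1).
Iteration 2: edges from {n15,n19,n39} -> (n15, k=2), (n34, k=2), (n37, k=2), (n39, k=2).
Iteration 3: edges from {n15,n34,n37,n39} -> (n37, k=3). [UNION drops 1 duplicate row(s)]
Iteration 4: no outgoing edges from {n37}; recursion stops.

2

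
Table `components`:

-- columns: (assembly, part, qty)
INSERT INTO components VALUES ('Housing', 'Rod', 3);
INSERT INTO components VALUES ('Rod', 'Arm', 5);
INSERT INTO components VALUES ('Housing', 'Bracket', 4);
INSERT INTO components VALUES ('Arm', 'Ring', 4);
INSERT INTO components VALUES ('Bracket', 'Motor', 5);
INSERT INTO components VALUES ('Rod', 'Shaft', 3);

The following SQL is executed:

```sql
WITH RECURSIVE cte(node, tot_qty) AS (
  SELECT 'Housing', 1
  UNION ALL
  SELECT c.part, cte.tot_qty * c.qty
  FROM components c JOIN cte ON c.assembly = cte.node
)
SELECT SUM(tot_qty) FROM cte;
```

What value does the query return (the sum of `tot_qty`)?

112

Base: (Housing, tot_qty=1).
Iteration 1: components of {Housing} -> Bracket = 1*4 = 4, Rod = 1*3 = 3.
Iteration 2: components of {Bracket,Rod} -> Arm = 3*5 = 15, Motor = 4*5 = 20, Shaft = 3*3 = 9.
Iteration 3: components of {Arm,Motor,Shaft} -> Ring = 15*4 = 60.
Iteration 4: no further components; recursion stops.
SUM(tot_qty) = 1 + 3 + 4 + 15 + 9 + 20 + 60 = 112.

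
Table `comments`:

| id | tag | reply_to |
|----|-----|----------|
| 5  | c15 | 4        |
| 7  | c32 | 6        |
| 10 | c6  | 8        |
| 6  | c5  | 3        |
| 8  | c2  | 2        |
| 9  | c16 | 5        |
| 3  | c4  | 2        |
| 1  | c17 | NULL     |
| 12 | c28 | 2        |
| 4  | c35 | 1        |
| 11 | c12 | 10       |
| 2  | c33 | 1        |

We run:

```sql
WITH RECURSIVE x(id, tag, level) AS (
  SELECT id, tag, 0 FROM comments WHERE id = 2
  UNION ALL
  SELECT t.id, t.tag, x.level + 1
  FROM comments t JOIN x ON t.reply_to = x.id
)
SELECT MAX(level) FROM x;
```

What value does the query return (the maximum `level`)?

3

Base: id=2 (c33) at level 0.
Iteration 1: rows with reply_to in {2} -> c4 (id 3, level 1), c2 (id 8, level 1), c28 (id 12, level 1).
Iteration 2: rows with reply_to in {3,8,12} -> c5 (id 6, level 2), c6 (id 10, level 2).
Iteration 3: rows with reply_to in {6,10} -> c32 (id 7, level 3), c12 (id 11, level 3).
Iteration 4: no rows with reply_to in {7,11}; recursion stops.
level values: 0, 1, 1, 1, 2, 2, 3, 3; the maximum is 3.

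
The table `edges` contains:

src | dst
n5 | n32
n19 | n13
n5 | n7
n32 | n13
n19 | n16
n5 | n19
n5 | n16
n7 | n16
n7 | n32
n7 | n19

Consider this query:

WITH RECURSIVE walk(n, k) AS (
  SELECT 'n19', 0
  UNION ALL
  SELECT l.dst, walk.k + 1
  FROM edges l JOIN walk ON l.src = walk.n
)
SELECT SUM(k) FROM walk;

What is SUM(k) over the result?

2

Base: (n19, k=0).
Iteration 1: edges from {n19} -> (n13, k=1), (n16, k=1).
Iteration 2: no outgoing edges from {n13,n16}; recursion stops.
SUM(k) = 0 + 1 + 1 = 2.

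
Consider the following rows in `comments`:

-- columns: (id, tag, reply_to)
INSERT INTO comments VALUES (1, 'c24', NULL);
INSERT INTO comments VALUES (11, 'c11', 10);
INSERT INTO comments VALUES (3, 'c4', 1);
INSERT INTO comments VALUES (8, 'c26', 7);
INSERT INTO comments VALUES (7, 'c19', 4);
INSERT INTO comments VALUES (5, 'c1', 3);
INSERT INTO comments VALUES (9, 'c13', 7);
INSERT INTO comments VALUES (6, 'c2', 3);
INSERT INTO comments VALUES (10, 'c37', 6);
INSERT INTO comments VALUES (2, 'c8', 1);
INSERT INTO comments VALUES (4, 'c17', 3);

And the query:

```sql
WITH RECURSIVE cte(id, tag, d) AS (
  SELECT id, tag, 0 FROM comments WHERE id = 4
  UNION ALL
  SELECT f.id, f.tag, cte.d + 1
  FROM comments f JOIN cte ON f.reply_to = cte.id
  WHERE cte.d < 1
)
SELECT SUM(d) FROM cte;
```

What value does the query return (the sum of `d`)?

1

Base: id=4 (c17) at d 0.
Iteration 1: rows with reply_to in {4} -> c19 (id 7, d 1).
Iteration 2: d < 1 fails for all current rows; recursion stops.
SUM(d) = 0 + 1 = 1.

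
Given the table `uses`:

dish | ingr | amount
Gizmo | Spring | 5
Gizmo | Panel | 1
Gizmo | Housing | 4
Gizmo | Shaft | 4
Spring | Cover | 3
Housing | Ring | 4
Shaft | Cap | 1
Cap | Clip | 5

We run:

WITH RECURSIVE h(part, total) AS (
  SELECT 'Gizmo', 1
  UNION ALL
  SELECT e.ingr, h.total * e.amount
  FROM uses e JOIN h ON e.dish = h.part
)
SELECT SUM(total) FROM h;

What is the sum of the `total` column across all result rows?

Base: (Gizmo, total=1).
Iteration 1: components of {Gizmo} -> Housing = 1*4 = 4, Panel = 1*1 = 1, Shaft = 1*4 = 4, Spring = 1*5 = 5.
Iteration 2: components of {Housing,Panel,Shaft,Spring} -> Cap = 4*1 = 4, Cover = 5*3 = 15, Ring = 4*4 = 16.
Iteration 3: components of {Cap,Cover,Ring} -> Clip = 4*5 = 20.
Iteration 4: no further components; recursion stops.
SUM(total) = 1 + 5 + 1 + 4 + 4 + 15 + 16 + 4 + 20 = 70.

70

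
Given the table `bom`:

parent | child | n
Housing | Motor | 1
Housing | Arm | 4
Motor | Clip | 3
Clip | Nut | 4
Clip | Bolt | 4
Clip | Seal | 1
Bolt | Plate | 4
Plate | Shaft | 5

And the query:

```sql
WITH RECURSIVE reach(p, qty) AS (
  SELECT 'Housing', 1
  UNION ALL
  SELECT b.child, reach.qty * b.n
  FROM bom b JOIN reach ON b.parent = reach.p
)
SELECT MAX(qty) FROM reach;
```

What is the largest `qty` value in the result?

240

Base: (Housing, qty=1).
Iteration 1: components of {Housing} -> Arm = 1*4 = 4, Motor = 1*1 = 1.
Iteration 2: components of {Arm,Motor} -> Clip = 1*3 = 3.
Iteration 3: components of {Clip} -> Bolt = 3*4 = 12, Nut = 3*4 = 12, Seal = 3*1 = 3.
Iteration 4: components of {Bolt,Nut,Seal} -> Plate = 12*4 = 48.
Iteration 5: components of {Plate} -> Shaft = 48*5 = 240.
Iteration 6: no further components; recursion stops.
qty values: 1, 1, 4, 3, 12, 12, 3, 48, 240; the maximum is 240.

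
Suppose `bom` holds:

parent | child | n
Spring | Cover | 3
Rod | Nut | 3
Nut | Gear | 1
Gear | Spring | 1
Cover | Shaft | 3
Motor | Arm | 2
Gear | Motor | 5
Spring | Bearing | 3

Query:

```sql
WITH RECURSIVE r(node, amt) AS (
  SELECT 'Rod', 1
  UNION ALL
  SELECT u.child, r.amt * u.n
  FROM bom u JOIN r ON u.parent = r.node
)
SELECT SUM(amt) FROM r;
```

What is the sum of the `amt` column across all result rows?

Base: (Rod, amt=1).
Iteration 1: components of {Rod} -> Nut = 1*3 = 3.
Iteration 2: components of {Nut} -> Gear = 3*1 = 3.
Iteration 3: components of {Gear} -> Motor = 3*5 = 15, Spring = 3*1 = 3.
Iteration 4: components of {Motor,Spring} -> Arm = 15*2 = 30, Bearing = 3*3 = 9, Cover = 3*3 = 9.
Iteration 5: components of {Arm,Bearing,Cover} -> Shaft = 9*3 = 27.
Iteration 6: no further components; recursion stops.
SUM(amt) = 1 + 3 + 3 + 3 + 15 + 9 + 9 + 30 + 27 = 100.

100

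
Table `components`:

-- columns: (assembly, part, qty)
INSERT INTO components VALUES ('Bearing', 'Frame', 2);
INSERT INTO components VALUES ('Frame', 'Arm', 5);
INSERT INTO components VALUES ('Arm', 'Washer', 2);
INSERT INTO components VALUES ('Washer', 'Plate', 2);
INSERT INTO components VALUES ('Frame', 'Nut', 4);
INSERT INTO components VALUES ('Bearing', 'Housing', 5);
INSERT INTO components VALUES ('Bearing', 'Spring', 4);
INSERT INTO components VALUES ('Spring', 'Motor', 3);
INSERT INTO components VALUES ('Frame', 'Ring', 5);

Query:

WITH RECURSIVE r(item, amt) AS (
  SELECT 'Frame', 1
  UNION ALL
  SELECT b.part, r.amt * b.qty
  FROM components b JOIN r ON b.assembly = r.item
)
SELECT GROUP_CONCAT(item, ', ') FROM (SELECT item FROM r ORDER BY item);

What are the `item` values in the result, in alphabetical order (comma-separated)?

Arm, Frame, Nut, Plate, Ring, Washer

Base: (Frame, amt=1).
Iteration 1: components of {Frame} -> Arm = 1*5 = 5, Nut = 1*4 = 4, Ring = 1*5 = 5.
Iteration 2: components of {Arm,Nut,Ring} -> Washer = 5*2 = 10.
Iteration 3: components of {Washer} -> Plate = 10*2 = 20.
Iteration 4: no further components; recursion stops.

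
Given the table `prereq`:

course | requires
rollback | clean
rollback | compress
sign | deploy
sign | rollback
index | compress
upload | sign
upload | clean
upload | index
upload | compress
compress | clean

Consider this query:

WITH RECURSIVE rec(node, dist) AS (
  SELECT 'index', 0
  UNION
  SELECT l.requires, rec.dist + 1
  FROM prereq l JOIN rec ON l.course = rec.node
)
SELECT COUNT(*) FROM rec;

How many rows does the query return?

Base: (index, dist=0).
Iteration 1: edges from {index} -> (compress, dist=1).
Iteration 2: edges from {compress} -> (clean, dist=2).
Iteration 3: no outgoing edges from {clean}; recursion stops.
Total rows emitted: 3.

3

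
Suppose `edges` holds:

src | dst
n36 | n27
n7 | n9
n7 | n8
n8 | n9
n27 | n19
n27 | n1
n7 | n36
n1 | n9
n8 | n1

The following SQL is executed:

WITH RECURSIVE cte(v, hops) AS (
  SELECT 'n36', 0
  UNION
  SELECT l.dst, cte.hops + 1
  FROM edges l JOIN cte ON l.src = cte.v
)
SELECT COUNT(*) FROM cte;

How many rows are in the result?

5

Base: (n36, hops=0).
Iteration 1: edges from {n36} -> (n27, hops=1).
Iteration 2: edges from {n27} -> (n1, hops=2), (n19, hops=2).
Iteration 3: edges from {n1,n19} -> (n9, hops=3).
Iteration 4: no outgoing edges from {n9}; recursion stops.
Total rows emitted: 5.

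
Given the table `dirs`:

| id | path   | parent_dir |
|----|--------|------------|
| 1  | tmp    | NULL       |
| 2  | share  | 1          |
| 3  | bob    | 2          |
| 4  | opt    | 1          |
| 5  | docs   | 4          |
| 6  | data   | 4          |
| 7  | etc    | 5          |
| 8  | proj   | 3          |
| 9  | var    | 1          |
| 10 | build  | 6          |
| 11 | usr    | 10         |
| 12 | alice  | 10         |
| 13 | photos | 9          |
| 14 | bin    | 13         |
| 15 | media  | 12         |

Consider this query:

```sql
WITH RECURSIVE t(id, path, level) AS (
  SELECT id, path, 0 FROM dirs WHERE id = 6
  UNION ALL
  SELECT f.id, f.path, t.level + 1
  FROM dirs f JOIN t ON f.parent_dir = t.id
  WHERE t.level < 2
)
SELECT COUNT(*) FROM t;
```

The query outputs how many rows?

Base: id=6 (data) at level 0.
Iteration 1: rows with parent_dir in {6} -> build (id 10, level 1).
Iteration 2: rows with parent_dir in {10} -> usr (id 11, level 2), alice (id 12, level 2).
Iteration 3: level < 2 fails for all current rows; recursion stops.
Total rows emitted: 4.

4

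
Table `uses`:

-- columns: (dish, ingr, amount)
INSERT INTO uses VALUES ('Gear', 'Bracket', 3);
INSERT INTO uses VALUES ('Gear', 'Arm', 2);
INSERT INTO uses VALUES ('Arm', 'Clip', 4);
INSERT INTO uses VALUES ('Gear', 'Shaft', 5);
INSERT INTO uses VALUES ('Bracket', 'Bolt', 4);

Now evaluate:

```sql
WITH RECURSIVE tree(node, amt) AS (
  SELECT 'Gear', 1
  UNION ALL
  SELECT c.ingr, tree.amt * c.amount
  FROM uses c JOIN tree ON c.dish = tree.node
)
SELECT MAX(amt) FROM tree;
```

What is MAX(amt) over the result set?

12

Base: (Gear, amt=1).
Iteration 1: components of {Gear} -> Arm = 1*2 = 2, Bracket = 1*3 = 3, Shaft = 1*5 = 5.
Iteration 2: components of {Arm,Bracket,Shaft} -> Bolt = 3*4 = 12, Clip = 2*4 = 8.
Iteration 3: no further components; recursion stops.
amt values: 1, 3, 2, 5, 12, 8; the maximum is 12.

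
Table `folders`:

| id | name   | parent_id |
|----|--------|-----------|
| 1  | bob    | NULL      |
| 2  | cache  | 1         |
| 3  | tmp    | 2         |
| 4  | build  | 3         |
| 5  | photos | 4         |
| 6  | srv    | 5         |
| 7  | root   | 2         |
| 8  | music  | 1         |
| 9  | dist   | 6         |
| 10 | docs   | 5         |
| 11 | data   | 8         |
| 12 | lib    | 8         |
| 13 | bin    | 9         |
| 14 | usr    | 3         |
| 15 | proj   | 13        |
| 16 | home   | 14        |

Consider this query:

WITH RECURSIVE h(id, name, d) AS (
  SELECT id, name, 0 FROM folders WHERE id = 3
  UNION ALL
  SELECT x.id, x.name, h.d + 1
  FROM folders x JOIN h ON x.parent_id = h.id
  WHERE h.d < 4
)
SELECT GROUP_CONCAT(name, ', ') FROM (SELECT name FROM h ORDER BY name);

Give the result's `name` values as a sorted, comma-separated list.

Base: id=3 (tmp) at d 0.
Iteration 1: rows with parent_id in {3} -> build (id 4, d 1), usr (id 14, d 1).
Iteration 2: rows with parent_id in {4,14} -> photos (id 5, d 2), home (id 16, d 2).
Iteration 3: rows with parent_id in {5,16} -> srv (id 6, d 3), docs (id 10, d 3).
Iteration 4: rows with parent_id in {6,10} -> dist (id 9, d 4).
Iteration 5: d < 4 fails for all current rows; recursion stops.

build, dist, docs, home, photos, srv, tmp, usr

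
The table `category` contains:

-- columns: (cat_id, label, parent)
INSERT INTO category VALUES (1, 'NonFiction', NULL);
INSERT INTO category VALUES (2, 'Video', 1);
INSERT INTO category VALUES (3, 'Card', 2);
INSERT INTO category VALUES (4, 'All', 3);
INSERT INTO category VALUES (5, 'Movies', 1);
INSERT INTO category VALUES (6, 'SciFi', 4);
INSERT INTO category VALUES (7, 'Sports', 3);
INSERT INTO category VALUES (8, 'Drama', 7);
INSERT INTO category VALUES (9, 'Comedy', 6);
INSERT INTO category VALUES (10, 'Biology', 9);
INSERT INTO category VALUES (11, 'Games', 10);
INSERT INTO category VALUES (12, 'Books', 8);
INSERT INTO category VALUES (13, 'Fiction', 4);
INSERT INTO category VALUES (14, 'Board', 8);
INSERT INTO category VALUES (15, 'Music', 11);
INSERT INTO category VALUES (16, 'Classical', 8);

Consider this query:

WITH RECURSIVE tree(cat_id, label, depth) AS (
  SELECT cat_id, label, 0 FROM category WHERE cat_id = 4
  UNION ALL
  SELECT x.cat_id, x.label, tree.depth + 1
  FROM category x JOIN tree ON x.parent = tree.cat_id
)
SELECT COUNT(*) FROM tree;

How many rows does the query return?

Base: cat_id=4 (All) at depth 0.
Iteration 1: rows with parent in {4} -> SciFi (id 6, depth 1), Fiction (id 13, depth 1).
Iteration 2: rows with parent in {6,13} -> Comedy (id 9, depth 2).
Iteration 3: rows with parent in {9} -> Biology (id 10, depth 3).
Iteration 4: rows with parent in {10} -> Games (id 11, depth 4).
Iteration 5: rows with parent in {11} -> Music (id 15, depth 5).
Iteration 6: no rows with parent in {15}; recursion stops.
Total rows emitted: 7.

7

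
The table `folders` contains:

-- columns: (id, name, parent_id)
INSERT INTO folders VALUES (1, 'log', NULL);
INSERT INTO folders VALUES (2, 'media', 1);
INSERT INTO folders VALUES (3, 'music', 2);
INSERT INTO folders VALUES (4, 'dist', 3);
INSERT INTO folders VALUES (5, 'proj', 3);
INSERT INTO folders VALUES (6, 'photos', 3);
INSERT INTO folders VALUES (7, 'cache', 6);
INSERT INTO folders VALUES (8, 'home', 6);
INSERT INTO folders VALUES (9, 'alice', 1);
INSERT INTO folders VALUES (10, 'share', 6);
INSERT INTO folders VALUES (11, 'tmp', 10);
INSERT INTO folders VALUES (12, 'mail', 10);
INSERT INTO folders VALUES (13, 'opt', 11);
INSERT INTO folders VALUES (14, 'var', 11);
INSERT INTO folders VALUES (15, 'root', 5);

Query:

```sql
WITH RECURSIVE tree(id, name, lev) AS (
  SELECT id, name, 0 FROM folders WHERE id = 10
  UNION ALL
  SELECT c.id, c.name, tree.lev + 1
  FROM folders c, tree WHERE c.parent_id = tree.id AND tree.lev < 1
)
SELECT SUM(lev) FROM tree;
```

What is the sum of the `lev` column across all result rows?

2

Base: id=10 (share) at lev 0.
Iteration 1: rows with parent_id in {10} -> tmp (id 11, lev 1), mail (id 12, lev 1).
Iteration 2: lev < 1 fails for all current rows; recursion stops.
SUM(lev) = 0 + 1 + 1 = 2.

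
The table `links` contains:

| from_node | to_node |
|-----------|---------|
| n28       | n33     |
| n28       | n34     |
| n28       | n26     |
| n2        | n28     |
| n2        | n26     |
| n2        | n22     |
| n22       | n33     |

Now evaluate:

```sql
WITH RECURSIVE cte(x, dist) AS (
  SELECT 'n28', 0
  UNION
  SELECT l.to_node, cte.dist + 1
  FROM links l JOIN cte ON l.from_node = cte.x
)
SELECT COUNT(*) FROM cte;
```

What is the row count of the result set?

Base: (n28, dist=0).
Iteration 1: edges from {n28} -> (n26, dist=1), (n33, dist=1), (n34, dist=1).
Iteration 2: no outgoing edges from {n26,n33,n34}; recursion stops.
Total rows emitted: 4.

4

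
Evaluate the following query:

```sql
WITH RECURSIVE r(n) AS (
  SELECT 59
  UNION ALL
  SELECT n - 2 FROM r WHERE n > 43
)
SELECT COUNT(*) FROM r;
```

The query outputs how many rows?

Base: n=59.
Iteration 1: 59 > 43 holds -> n = 59 - 2 = 57.
Iteration 2: 57 > 43 holds -> n = 57 - 2 = 55.
Iteration 3: 55 > 43 holds -> n = 55 - 2 = 53.
Iteration 4: 53 > 43 holds -> n = 53 - 2 = 51.
Iteration 5: 51 > 43 holds -> n = 51 - 2 = 49.
Iteration 6: 49 > 43 holds -> n = 49 - 2 = 47.
Iteration 7: 47 > 43 holds -> n = 47 - 2 = 45.
Iteration 8: 45 > 43 holds -> n = 45 - 2 = 43.
Iteration 9: 43 > 43 fails; recursion stops.
Total rows emitted: 9.

9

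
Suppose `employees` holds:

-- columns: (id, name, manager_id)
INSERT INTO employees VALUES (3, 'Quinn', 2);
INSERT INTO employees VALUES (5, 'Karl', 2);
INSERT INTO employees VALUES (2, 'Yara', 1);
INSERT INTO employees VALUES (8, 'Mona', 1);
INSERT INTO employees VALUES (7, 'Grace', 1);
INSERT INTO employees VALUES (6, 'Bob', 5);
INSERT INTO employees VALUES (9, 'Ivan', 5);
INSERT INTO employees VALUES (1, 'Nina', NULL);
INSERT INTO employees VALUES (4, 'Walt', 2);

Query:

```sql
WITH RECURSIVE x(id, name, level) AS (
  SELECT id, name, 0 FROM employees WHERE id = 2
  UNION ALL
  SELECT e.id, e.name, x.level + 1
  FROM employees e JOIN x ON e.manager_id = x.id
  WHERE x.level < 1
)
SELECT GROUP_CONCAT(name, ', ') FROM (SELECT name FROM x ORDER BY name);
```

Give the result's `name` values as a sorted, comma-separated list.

Karl, Quinn, Walt, Yara

Base: id=2 (Yara) at level 0.
Iteration 1: rows with manager_id in {2} -> Quinn (id 3, level 1), Walt (id 4, level 1), Karl (id 5, level 1).
Iteration 2: level < 1 fails for all current rows; recursion stops.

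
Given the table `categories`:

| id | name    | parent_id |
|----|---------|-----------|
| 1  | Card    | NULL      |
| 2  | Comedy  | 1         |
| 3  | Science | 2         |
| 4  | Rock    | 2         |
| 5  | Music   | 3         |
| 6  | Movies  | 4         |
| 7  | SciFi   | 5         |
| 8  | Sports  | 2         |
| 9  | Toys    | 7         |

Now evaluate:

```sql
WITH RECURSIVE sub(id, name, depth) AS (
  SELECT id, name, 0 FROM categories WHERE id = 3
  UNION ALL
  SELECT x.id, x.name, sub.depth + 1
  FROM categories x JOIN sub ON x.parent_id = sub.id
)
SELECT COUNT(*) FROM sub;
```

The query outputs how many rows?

4

Base: id=3 (Science) at depth 0.
Iteration 1: rows with parent_id in {3} -> Music (id 5, depth 1).
Iteration 2: rows with parent_id in {5} -> SciFi (id 7, depth 2).
Iteration 3: rows with parent_id in {7} -> Toys (id 9, depth 3).
Iteration 4: no rows with parent_id in {9}; recursion stops.
Total rows emitted: 4.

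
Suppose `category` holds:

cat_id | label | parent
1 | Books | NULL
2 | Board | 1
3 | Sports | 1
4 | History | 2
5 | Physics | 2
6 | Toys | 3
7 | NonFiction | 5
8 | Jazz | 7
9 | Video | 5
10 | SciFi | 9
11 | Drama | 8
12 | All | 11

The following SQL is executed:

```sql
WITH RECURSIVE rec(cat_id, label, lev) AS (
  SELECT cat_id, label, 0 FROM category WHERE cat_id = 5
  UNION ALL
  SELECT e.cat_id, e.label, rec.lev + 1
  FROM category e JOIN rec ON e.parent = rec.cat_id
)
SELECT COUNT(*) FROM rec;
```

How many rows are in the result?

7

Base: cat_id=5 (Physics) at lev 0.
Iteration 1: rows with parent in {5} -> NonFiction (id 7, lev 1), Video (id 9, lev 1).
Iteration 2: rows with parent in {7,9} -> Jazz (id 8, lev 2), SciFi (id 10, lev 2).
Iteration 3: rows with parent in {8,10} -> Drama (id 11, lev 3).
Iteration 4: rows with parent in {11} -> All (id 12, lev 4).
Iteration 5: no rows with parent in {12}; recursion stops.
Total rows emitted: 7.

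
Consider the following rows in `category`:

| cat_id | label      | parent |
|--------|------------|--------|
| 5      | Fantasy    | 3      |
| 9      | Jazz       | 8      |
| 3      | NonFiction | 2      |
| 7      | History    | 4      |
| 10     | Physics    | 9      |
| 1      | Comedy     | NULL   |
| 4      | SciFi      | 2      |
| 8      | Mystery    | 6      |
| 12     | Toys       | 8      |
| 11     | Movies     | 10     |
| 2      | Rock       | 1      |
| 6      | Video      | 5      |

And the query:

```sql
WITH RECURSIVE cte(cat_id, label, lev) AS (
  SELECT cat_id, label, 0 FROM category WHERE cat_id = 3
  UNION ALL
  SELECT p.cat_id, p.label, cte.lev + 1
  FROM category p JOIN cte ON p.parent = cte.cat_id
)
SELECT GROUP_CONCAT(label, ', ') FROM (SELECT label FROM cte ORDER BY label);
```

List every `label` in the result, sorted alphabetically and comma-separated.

Base: cat_id=3 (NonFiction) at lev 0.
Iteration 1: rows with parent in {3} -> Fantasy (id 5, lev 1).
Iteration 2: rows with parent in {5} -> Video (id 6, lev 2).
Iteration 3: rows with parent in {6} -> Mystery (id 8, lev 3).
Iteration 4: rows with parent in {8} -> Jazz (id 9, lev 4), Toys (id 12, lev 4).
Iteration 5: rows with parent in {9,12} -> Physics (id 10, lev 5).
Iteration 6: rows with parent in {10} -> Movies (id 11, lev 6).
Iteration 7: no rows with parent in {11}; recursion stops.

Fantasy, Jazz, Movies, Mystery, NonFiction, Physics, Toys, Video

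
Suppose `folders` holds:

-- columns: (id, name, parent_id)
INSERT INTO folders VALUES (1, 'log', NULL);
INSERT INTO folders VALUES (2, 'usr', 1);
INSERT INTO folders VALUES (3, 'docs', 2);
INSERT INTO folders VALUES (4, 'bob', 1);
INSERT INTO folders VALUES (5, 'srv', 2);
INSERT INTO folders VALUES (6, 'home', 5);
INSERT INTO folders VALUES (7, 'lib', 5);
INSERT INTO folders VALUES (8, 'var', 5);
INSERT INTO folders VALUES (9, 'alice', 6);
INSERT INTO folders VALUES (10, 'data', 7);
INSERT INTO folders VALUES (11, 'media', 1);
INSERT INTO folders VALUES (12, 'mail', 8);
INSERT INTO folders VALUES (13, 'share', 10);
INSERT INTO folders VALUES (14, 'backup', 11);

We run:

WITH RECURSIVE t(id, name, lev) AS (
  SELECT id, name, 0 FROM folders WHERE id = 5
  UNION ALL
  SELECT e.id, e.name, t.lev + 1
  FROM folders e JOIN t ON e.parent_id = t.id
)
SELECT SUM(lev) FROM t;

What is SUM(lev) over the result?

12

Base: id=5 (srv) at lev 0.
Iteration 1: rows with parent_id in {5} -> home (id 6, lev 1), lib (id 7, lev 1), var (id 8, lev 1).
Iteration 2: rows with parent_id in {6,7,8} -> alice (id 9, lev 2), data (id 10, lev 2), mail (id 12, lev 2).
Iteration 3: rows with parent_id in {9,10,12} -> share (id 13, lev 3).
Iteration 4: no rows with parent_id in {13}; recursion stops.
SUM(lev) = 0 + 1 + 1 + 1 + 2 + 2 + 2 + 3 = 12.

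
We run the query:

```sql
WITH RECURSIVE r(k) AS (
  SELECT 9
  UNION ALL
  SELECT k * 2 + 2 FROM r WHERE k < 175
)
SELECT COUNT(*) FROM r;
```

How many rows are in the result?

Base: k=9.
Iteration 1: 9 < 175 holds -> k = 9 * 2 + 2 = 20.
Iteration 2: 20 < 175 holds -> k = 20 * 2 + 2 = 42.
Iteration 3: 42 < 175 holds -> k = 42 * 2 + 2 = 86.
Iteration 4: 86 < 175 holds -> k = 86 * 2 + 2 = 174.
Iteration 5: 174 < 175 holds -> k = 174 * 2 + 2 = 350.
Iteration 6: 350 < 175 fails; recursion stops.
Total rows emitted: 6.

6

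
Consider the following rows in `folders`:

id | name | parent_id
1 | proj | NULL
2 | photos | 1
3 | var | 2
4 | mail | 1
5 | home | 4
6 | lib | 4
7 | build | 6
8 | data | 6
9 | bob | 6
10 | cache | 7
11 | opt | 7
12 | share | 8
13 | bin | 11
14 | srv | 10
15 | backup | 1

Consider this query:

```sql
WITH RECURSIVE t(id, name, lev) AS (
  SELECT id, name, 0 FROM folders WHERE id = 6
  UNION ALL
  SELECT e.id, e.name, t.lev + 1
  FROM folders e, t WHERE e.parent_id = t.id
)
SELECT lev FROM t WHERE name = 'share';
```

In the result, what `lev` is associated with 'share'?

Base: id=6 (lib) at lev 0.
Iteration 1: rows with parent_id in {6} -> build (id 7, lev 1), data (id 8, lev 1), bob (id 9, lev 1).
Iteration 2: rows with parent_id in {7,8,9} -> cache (id 10, lev 2), opt (id 11, lev 2), share (id 12, lev 2).
Iteration 3: rows with parent_id in {10,11,12} -> bin (id 13, lev 3), srv (id 14, lev 3).
Iteration 4: no rows with parent_id in {13,14}; recursion stops.

2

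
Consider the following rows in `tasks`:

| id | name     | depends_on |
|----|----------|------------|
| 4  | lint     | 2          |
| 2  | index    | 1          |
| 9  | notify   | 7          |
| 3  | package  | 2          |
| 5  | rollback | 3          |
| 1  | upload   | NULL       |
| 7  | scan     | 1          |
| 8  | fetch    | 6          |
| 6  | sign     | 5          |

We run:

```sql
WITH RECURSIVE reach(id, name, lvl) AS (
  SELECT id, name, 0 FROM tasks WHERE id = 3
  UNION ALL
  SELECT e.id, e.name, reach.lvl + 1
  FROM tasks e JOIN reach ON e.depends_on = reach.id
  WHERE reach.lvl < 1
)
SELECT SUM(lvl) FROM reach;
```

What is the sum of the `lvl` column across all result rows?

Base: id=3 (package) at lvl 0.
Iteration 1: rows with depends_on in {3} -> rollback (id 5, lvl 1).
Iteration 2: lvl < 1 fails for all current rows; recursion stops.
SUM(lvl) = 0 + 1 = 1.

1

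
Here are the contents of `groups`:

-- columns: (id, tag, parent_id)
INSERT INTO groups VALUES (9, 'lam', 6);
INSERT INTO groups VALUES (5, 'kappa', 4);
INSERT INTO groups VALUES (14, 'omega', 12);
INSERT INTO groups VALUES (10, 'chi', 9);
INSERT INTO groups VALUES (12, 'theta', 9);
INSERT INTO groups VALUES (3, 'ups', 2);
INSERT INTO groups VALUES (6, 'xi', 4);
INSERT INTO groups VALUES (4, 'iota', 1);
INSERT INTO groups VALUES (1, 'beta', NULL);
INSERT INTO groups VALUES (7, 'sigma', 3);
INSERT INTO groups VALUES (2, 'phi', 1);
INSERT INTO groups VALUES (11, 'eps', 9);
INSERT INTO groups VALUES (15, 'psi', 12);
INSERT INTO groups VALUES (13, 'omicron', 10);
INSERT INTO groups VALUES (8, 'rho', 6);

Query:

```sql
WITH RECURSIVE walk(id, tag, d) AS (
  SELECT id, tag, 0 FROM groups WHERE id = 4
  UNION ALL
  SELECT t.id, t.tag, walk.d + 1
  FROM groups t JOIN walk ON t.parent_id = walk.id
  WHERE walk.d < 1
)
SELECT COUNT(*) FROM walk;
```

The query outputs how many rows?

3

Base: id=4 (iota) at d 0.
Iteration 1: rows with parent_id in {4} -> kappa (id 5, d 1), xi (id 6, d 1).
Iteration 2: d < 1 fails for all current rows; recursion stops.
Total rows emitted: 3.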